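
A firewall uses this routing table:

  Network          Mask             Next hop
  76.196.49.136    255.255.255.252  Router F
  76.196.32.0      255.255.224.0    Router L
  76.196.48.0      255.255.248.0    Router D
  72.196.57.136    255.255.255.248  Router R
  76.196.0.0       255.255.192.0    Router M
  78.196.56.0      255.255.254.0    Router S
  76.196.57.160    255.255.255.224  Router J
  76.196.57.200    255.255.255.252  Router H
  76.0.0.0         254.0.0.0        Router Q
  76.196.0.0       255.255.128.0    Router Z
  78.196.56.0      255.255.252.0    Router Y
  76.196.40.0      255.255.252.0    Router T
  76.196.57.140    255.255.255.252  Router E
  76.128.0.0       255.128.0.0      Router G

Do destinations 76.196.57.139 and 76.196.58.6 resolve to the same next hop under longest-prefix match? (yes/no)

yes

76.196.57.139: longest match 76.196.32.0/19 -> Router L
76.196.58.6: longest match 76.196.32.0/19 -> Router L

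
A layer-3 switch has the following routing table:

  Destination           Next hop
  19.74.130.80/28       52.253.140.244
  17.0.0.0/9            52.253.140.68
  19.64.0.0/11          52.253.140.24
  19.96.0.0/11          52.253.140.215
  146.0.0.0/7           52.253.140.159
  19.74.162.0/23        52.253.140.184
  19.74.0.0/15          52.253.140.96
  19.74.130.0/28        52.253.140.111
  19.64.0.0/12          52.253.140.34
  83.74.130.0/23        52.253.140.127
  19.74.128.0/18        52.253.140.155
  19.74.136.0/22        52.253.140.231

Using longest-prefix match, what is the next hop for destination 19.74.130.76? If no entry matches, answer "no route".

Routes whose prefix contains 19.74.130.76:
  19.64.0.0/11 (19.64.0.0 - 19.95.255.255) -> 52.253.140.24
  19.64.0.0/12 (19.64.0.0 - 19.79.255.255) -> 52.253.140.34
  19.74.0.0/15 (19.74.0.0 - 19.75.255.255) -> 52.253.140.96
  19.74.128.0/18 (19.74.128.0 - 19.74.191.255) -> 52.253.140.155
More-specific entries that do NOT match:
  19.74.130.80/28 (19.74.130.80 - 19.74.130.95) does not contain 19.74.130.76
  19.74.130.0/28 (19.74.130.0 - 19.74.130.15) does not contain 19.74.130.76
  19.74.162.0/23 (19.74.162.0 - 19.74.163.255) does not contain 19.74.130.76
  83.74.130.0/23 (83.74.130.0 - 83.74.131.255) does not contain 19.74.130.76
  19.74.136.0/22 (19.74.136.0 - 19.74.139.255) does not contain 19.74.130.76
Longest matching prefix is /18 -> next hop 52.253.140.155.

52.253.140.155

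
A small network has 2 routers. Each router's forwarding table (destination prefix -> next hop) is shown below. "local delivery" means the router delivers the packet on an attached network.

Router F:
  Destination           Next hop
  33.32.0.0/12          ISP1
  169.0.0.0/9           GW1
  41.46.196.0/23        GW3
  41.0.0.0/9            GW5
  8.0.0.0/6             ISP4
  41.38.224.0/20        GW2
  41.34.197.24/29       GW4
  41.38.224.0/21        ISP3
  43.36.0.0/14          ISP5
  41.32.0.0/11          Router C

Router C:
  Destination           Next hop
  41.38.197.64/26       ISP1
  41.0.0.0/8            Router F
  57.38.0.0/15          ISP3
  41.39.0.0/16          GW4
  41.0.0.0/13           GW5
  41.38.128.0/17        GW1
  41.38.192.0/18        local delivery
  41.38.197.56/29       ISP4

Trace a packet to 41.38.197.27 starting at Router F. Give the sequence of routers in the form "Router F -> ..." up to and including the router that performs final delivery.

At Router F: longest match for 41.38.197.27 is 41.32.0.0/11 -> Router C
At Router C: longest match for 41.38.197.27 is 41.38.192.0/18 -> local delivery

Router F -> Router C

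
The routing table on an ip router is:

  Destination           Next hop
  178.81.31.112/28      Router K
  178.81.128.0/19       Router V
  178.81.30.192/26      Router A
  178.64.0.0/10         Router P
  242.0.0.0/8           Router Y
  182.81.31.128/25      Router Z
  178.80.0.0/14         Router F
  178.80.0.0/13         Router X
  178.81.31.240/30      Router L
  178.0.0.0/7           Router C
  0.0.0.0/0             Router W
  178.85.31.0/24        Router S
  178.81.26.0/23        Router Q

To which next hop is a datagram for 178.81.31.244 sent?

Router F

Routes whose prefix contains 178.81.31.244:
  0.0.0.0/0 (default, matches everything) -> Router W
  178.0.0.0/7 (178.0.0.0 - 179.255.255.255) -> Router C
  178.64.0.0/10 (178.64.0.0 - 178.127.255.255) -> Router P
  178.80.0.0/13 (178.80.0.0 - 178.87.255.255) -> Router X
  178.80.0.0/14 (178.80.0.0 - 178.83.255.255) -> Router F
More-specific entries that do NOT match:
  178.81.31.240/30 (178.81.31.240 - 178.81.31.243) does not contain 178.81.31.244
  178.81.31.112/28 (178.81.31.112 - 178.81.31.127) does not contain 178.81.31.244
  178.81.30.192/26 (178.81.30.192 - 178.81.30.255) does not contain 178.81.31.244
  182.81.31.128/25 (182.81.31.128 - 182.81.31.255) does not contain 178.81.31.244
  178.85.31.0/24 (178.85.31.0 - 178.85.31.255) does not contain 178.81.31.244
  178.81.26.0/23 (178.81.26.0 - 178.81.27.255) does not contain 178.81.31.244
  178.81.128.0/19 (178.81.128.0 - 178.81.159.255) does not contain 178.81.31.244
Longest matching prefix is /14 -> next hop Router F.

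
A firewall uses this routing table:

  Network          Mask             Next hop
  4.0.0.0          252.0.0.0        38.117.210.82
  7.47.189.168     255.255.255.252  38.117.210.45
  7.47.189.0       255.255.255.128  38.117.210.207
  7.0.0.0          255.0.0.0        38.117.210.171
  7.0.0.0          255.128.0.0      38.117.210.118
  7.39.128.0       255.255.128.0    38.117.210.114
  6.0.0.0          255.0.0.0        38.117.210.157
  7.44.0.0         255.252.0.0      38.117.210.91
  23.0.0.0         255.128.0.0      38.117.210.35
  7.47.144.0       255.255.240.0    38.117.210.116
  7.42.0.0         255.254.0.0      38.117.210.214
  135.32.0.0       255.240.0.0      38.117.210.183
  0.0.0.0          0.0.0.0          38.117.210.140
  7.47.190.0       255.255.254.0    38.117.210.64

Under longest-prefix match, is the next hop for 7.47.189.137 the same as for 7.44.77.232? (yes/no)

yes

7.47.189.137: longest match 7.44.0.0/14 -> 38.117.210.91
7.44.77.232: longest match 7.44.0.0/14 -> 38.117.210.91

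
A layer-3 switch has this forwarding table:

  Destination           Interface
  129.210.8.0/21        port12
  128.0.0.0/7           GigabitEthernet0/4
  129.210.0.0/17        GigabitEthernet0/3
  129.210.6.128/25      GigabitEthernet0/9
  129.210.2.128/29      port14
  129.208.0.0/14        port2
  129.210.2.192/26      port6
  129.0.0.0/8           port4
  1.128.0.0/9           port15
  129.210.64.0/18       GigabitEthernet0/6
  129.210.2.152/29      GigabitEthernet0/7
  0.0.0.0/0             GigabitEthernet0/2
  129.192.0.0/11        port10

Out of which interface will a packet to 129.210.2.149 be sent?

Routes whose prefix contains 129.210.2.149:
  0.0.0.0/0 (default, matches everything) -> GigabitEthernet0/2
  128.0.0.0/7 (128.0.0.0 - 129.255.255.255) -> GigabitEthernet0/4
  129.0.0.0/8 (129.0.0.0 - 129.255.255.255) -> port4
  129.192.0.0/11 (129.192.0.0 - 129.223.255.255) -> port10
  129.208.0.0/14 (129.208.0.0 - 129.211.255.255) -> port2
  129.210.0.0/17 (129.210.0.0 - 129.210.127.255) -> GigabitEthernet0/3
More-specific entries that do NOT match:
  129.210.2.128/29 (129.210.2.128 - 129.210.2.135) does not contain 129.210.2.149
  129.210.2.152/29 (129.210.2.152 - 129.210.2.159) does not contain 129.210.2.149
  129.210.2.192/26 (129.210.2.192 - 129.210.2.255) does not contain 129.210.2.149
  129.210.6.128/25 (129.210.6.128 - 129.210.6.255) does not contain 129.210.2.149
  129.210.8.0/21 (129.210.8.0 - 129.210.15.255) does not contain 129.210.2.149
  129.210.64.0/18 (129.210.64.0 - 129.210.127.255) does not contain 129.210.2.149
Longest matching prefix is /17 -> interface GigabitEthernet0/3.

GigabitEthernet0/3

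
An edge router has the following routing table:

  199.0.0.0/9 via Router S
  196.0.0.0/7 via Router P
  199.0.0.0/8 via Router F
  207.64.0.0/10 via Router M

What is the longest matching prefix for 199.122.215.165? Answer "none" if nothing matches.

Entries matching 199.122.215.165:
  199.0.0.0/8 (199.0.0.0 - 199.255.255.255)
  199.0.0.0/9 (199.0.0.0 - 199.127.255.255)
Most specific is 199.0.0.0/9.

199.0.0.0/9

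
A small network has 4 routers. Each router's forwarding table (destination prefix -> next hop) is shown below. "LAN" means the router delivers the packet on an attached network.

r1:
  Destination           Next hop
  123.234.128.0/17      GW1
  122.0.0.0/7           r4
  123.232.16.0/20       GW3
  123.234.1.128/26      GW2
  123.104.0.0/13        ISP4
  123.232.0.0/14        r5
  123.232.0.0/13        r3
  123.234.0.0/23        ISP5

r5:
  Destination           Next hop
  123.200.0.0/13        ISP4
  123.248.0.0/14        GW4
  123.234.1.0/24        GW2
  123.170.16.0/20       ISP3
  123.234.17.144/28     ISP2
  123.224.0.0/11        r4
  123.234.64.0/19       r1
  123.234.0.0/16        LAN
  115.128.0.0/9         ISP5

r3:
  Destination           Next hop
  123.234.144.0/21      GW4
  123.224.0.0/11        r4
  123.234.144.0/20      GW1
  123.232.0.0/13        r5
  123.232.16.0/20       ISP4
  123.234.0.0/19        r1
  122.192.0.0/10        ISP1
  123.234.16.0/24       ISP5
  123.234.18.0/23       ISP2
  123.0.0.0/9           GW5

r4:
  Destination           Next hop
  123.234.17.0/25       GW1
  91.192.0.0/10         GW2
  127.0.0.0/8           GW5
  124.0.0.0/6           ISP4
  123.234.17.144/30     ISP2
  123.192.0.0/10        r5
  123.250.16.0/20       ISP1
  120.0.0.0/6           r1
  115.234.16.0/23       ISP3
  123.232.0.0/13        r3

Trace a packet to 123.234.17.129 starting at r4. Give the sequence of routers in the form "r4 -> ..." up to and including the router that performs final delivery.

At r4: longest match for 123.234.17.129 is 123.232.0.0/13 -> r3
At r3: longest match for 123.234.17.129 is 123.234.0.0/19 -> r1
At r1: longest match for 123.234.17.129 is 123.232.0.0/14 -> r5
At r5: longest match for 123.234.17.129 is 123.234.0.0/16 -> LAN

r4 -> r3 -> r1 -> r5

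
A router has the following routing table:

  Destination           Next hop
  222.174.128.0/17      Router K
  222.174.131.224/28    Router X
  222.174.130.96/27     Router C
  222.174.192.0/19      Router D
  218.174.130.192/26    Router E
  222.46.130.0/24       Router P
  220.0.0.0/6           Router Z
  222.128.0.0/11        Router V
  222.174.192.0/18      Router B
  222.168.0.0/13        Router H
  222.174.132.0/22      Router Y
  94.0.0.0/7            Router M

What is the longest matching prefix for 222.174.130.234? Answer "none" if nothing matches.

222.174.128.0/17

Entries matching 222.174.130.234:
  220.0.0.0/6 (220.0.0.0 - 223.255.255.255)
  222.168.0.0/13 (222.168.0.0 - 222.175.255.255)
  222.174.128.0/17 (222.174.128.0 - 222.174.255.255)
Most specific is 222.174.128.0/17.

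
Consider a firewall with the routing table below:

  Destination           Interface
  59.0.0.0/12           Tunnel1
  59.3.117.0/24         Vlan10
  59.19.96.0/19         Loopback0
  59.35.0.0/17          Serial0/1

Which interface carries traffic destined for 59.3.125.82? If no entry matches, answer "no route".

Routes whose prefix contains 59.3.125.82:
  59.0.0.0/12 (59.0.0.0 - 59.15.255.255) -> Tunnel1
More-specific entries that do NOT match:
  59.3.117.0/24 (59.3.117.0 - 59.3.117.255) does not contain 59.3.125.82
  59.19.96.0/19 (59.19.96.0 - 59.19.127.255) does not contain 59.3.125.82
  59.35.0.0/17 (59.35.0.0 - 59.35.127.255) does not contain 59.3.125.82
Longest matching prefix is /12 -> interface Tunnel1.

Tunnel1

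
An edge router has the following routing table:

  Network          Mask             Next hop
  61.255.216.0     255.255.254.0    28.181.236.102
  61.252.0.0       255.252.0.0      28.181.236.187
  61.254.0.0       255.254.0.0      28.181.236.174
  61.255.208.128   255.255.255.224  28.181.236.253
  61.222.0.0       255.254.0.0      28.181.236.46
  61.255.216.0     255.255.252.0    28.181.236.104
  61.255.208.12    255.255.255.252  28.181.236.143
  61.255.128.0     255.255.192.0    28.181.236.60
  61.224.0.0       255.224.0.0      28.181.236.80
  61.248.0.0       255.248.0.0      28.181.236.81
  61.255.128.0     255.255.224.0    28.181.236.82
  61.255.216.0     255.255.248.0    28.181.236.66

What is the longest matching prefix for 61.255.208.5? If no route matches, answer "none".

61.254.0.0/15

Entries matching 61.255.208.5:
  61.224.0.0/11 (61.224.0.0 - 61.255.255.255)
  61.248.0.0/13 (61.248.0.0 - 61.255.255.255)
  61.252.0.0/14 (61.252.0.0 - 61.255.255.255)
  61.254.0.0/15 (61.254.0.0 - 61.255.255.255)
Most specific is 61.254.0.0/15.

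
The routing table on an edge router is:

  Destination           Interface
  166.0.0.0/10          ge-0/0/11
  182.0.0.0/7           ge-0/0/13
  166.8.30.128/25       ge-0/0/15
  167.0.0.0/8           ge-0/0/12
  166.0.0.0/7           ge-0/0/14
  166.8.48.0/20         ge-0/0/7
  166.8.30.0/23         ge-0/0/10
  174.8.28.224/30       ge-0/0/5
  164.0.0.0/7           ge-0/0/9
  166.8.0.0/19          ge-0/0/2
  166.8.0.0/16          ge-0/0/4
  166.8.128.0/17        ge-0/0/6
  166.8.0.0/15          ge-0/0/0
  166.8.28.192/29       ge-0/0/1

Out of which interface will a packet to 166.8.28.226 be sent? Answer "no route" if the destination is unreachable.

Routes whose prefix contains 166.8.28.226:
  166.0.0.0/7 (166.0.0.0 - 167.255.255.255) -> ge-0/0/14
  166.0.0.0/10 (166.0.0.0 - 166.63.255.255) -> ge-0/0/11
  166.8.0.0/15 (166.8.0.0 - 166.9.255.255) -> ge-0/0/0
  166.8.0.0/16 (166.8.0.0 - 166.8.255.255) -> ge-0/0/4
  166.8.0.0/19 (166.8.0.0 - 166.8.31.255) -> ge-0/0/2
More-specific entries that do NOT match:
  174.8.28.224/30 (174.8.28.224 - 174.8.28.227) does not contain 166.8.28.226
  166.8.28.192/29 (166.8.28.192 - 166.8.28.199) does not contain 166.8.28.226
  166.8.30.128/25 (166.8.30.128 - 166.8.30.255) does not contain 166.8.28.226
  166.8.30.0/23 (166.8.30.0 - 166.8.31.255) does not contain 166.8.28.226
  166.8.48.0/20 (166.8.48.0 - 166.8.63.255) does not contain 166.8.28.226
Longest matching prefix is /19 -> interface ge-0/0/2.

ge-0/0/2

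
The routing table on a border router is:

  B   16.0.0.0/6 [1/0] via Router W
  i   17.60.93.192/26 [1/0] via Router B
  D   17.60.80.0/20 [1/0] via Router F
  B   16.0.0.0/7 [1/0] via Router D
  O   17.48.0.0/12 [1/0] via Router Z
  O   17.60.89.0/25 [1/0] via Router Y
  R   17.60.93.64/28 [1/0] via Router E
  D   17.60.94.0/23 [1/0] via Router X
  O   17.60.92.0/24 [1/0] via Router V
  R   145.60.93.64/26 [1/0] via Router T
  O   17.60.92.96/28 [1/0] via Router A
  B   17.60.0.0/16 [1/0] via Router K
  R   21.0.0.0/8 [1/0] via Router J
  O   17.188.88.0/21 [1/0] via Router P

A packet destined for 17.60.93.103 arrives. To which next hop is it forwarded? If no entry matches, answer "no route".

Router F

Routes whose prefix contains 17.60.93.103:
  16.0.0.0/6 (16.0.0.0 - 19.255.255.255) -> Router W
  16.0.0.0/7 (16.0.0.0 - 17.255.255.255) -> Router D
  17.48.0.0/12 (17.48.0.0 - 17.63.255.255) -> Router Z
  17.60.0.0/16 (17.60.0.0 - 17.60.255.255) -> Router K
  17.60.80.0/20 (17.60.80.0 - 17.60.95.255) -> Router F
More-specific entries that do NOT match:
  17.60.93.64/28 (17.60.93.64 - 17.60.93.79) does not contain 17.60.93.103
  17.60.92.96/28 (17.60.92.96 - 17.60.92.111) does not contain 17.60.93.103
  17.60.93.192/26 (17.60.93.192 - 17.60.93.255) does not contain 17.60.93.103
  145.60.93.64/26 (145.60.93.64 - 145.60.93.127) does not contain 17.60.93.103
  17.60.89.0/25 (17.60.89.0 - 17.60.89.127) does not contain 17.60.93.103
  17.60.92.0/24 (17.60.92.0 - 17.60.92.255) does not contain 17.60.93.103
  17.60.94.0/23 (17.60.94.0 - 17.60.95.255) does not contain 17.60.93.103
  17.188.88.0/21 (17.188.88.0 - 17.188.95.255) does not contain 17.60.93.103
Longest matching prefix is /20 -> next hop Router F.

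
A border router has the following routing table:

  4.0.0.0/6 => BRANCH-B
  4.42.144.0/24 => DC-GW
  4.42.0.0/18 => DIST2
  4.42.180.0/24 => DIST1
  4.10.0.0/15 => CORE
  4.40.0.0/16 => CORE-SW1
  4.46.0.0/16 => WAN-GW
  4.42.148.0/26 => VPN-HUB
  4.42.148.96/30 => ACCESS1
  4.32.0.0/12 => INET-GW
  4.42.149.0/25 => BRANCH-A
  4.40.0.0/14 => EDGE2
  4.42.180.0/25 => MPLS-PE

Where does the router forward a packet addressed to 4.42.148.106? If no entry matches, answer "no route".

EDGE2

Routes whose prefix contains 4.42.148.106:
  4.0.0.0/6 (4.0.0.0 - 7.255.255.255) -> BRANCH-B
  4.32.0.0/12 (4.32.0.0 - 4.47.255.255) -> INET-GW
  4.40.0.0/14 (4.40.0.0 - 4.43.255.255) -> EDGE2
More-specific entries that do NOT match:
  4.42.148.96/30 (4.42.148.96 - 4.42.148.99) does not contain 4.42.148.106
  4.42.148.0/26 (4.42.148.0 - 4.42.148.63) does not contain 4.42.148.106
  4.42.149.0/25 (4.42.149.0 - 4.42.149.127) does not contain 4.42.148.106
  4.42.180.0/25 (4.42.180.0 - 4.42.180.127) does not contain 4.42.148.106
  4.42.144.0/24 (4.42.144.0 - 4.42.144.255) does not contain 4.42.148.106
  4.42.180.0/24 (4.42.180.0 - 4.42.180.255) does not contain 4.42.148.106
  4.42.0.0/18 (4.42.0.0 - 4.42.63.255) does not contain 4.42.148.106
  4.40.0.0/16 (4.40.0.0 - 4.40.255.255) does not contain 4.42.148.106
  4.46.0.0/16 (4.46.0.0 - 4.46.255.255) does not contain 4.42.148.106
  4.10.0.0/15 (4.10.0.0 - 4.11.255.255) does not contain 4.42.148.106
Longest matching prefix is /14 -> next hop EDGE2.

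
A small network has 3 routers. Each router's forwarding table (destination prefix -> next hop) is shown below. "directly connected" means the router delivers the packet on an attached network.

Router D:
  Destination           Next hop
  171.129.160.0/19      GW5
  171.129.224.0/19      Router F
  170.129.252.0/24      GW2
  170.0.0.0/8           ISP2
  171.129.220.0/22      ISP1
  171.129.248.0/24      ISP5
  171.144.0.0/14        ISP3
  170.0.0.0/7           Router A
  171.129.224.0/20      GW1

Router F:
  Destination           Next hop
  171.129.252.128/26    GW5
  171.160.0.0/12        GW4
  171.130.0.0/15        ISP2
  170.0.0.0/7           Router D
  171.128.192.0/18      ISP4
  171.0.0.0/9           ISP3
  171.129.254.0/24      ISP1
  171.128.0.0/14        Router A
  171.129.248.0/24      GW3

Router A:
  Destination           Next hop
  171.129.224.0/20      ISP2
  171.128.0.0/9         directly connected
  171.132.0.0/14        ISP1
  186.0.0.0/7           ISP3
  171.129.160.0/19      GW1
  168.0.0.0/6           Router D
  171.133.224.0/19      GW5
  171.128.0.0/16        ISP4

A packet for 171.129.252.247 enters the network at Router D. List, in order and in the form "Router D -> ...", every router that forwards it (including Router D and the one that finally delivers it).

At Router D: longest match for 171.129.252.247 is 171.129.224.0/19 -> Router F
At Router F: longest match for 171.129.252.247 is 171.128.0.0/14 -> Router A
At Router A: longest match for 171.129.252.247 is 171.128.0.0/9 -> directly connected

Router D -> Router F -> Router A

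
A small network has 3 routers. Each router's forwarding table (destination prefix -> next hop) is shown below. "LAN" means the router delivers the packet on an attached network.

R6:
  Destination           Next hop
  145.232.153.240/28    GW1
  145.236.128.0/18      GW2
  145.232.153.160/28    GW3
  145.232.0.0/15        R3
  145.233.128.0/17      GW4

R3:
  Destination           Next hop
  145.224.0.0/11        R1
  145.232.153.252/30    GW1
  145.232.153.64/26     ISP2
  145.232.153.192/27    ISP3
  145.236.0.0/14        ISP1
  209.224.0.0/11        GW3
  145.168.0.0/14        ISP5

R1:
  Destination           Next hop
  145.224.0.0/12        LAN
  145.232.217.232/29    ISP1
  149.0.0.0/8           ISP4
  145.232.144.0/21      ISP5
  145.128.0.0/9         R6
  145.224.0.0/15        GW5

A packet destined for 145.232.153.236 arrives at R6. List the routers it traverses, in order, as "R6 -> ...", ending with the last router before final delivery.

At R6: longest match for 145.232.153.236 is 145.232.0.0/15 -> R3
At R3: longest match for 145.232.153.236 is 145.224.0.0/11 -> R1
At R1: longest match for 145.232.153.236 is 145.224.0.0/12 -> LAN

R6 -> R3 -> R1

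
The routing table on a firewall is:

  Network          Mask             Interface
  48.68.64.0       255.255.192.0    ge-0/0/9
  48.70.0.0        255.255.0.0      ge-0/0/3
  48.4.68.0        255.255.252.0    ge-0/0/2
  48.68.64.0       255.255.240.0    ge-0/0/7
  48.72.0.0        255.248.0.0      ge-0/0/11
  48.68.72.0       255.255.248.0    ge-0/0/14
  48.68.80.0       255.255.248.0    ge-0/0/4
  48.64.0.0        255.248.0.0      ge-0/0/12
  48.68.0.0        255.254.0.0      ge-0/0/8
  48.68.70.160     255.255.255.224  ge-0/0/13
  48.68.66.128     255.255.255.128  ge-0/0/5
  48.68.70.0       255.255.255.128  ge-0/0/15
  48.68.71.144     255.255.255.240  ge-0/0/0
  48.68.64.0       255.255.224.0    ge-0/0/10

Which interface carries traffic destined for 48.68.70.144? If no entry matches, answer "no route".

ge-0/0/7

Routes whose prefix contains 48.68.70.144:
  48.64.0.0/13 (48.64.0.0 - 48.71.255.255) -> ge-0/0/12
  48.68.0.0/15 (48.68.0.0 - 48.69.255.255) -> ge-0/0/8
  48.68.64.0/18 (48.68.64.0 - 48.68.127.255) -> ge-0/0/9
  48.68.64.0/19 (48.68.64.0 - 48.68.95.255) -> ge-0/0/10
  48.68.64.0/20 (48.68.64.0 - 48.68.79.255) -> ge-0/0/7
More-specific entries that do NOT match:
  48.68.71.144/28 (48.68.71.144 - 48.68.71.159) does not contain 48.68.70.144
  48.68.70.160/27 (48.68.70.160 - 48.68.70.191) does not contain 48.68.70.144
  48.68.66.128/25 (48.68.66.128 - 48.68.66.255) does not contain 48.68.70.144
  48.68.70.0/25 (48.68.70.0 - 48.68.70.127) does not contain 48.68.70.144
  48.4.68.0/22 (48.4.68.0 - 48.4.71.255) does not contain 48.68.70.144
  48.68.72.0/21 (48.68.72.0 - 48.68.79.255) does not contain 48.68.70.144
  48.68.80.0/21 (48.68.80.0 - 48.68.87.255) does not contain 48.68.70.144
Longest matching prefix is /20 -> interface ge-0/0/7.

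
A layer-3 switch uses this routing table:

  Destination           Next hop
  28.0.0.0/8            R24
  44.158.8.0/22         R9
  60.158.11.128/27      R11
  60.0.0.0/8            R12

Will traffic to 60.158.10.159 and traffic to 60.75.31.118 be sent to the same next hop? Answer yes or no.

yes

60.158.10.159: longest match 60.0.0.0/8 -> R12
60.75.31.118: longest match 60.0.0.0/8 -> R12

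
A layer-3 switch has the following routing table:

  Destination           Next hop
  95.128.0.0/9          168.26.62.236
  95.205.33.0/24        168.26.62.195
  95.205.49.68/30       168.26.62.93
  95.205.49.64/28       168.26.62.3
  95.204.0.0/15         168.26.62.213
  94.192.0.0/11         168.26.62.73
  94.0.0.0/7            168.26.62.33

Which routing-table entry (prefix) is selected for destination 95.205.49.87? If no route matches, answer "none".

Entries matching 95.205.49.87:
  94.0.0.0/7 (94.0.0.0 - 95.255.255.255)
  95.128.0.0/9 (95.128.0.0 - 95.255.255.255)
  95.204.0.0/15 (95.204.0.0 - 95.205.255.255)
Most specific is 95.204.0.0/15.

95.204.0.0/15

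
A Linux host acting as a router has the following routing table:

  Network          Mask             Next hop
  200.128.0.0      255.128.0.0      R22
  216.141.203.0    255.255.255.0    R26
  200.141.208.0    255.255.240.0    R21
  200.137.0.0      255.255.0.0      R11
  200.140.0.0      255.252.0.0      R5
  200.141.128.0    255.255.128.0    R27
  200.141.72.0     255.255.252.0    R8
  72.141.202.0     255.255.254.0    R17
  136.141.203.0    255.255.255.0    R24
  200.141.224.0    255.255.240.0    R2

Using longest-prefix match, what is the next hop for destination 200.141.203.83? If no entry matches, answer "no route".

R27

Routes whose prefix contains 200.141.203.83:
  200.128.0.0/9 (200.128.0.0 - 200.255.255.255) -> R22
  200.140.0.0/14 (200.140.0.0 - 200.143.255.255) -> R5
  200.141.128.0/17 (200.141.128.0 - 200.141.255.255) -> R27
More-specific entries that do NOT match:
  216.141.203.0/24 (216.141.203.0 - 216.141.203.255) does not contain 200.141.203.83
  136.141.203.0/24 (136.141.203.0 - 136.141.203.255) does not contain 200.141.203.83
  72.141.202.0/23 (72.141.202.0 - 72.141.203.255) does not contain 200.141.203.83
  200.141.72.0/22 (200.141.72.0 - 200.141.75.255) does not contain 200.141.203.83
  200.141.208.0/20 (200.141.208.0 - 200.141.223.255) does not contain 200.141.203.83
  200.141.224.0/20 (200.141.224.0 - 200.141.239.255) does not contain 200.141.203.83
Longest matching prefix is /17 -> next hop R27.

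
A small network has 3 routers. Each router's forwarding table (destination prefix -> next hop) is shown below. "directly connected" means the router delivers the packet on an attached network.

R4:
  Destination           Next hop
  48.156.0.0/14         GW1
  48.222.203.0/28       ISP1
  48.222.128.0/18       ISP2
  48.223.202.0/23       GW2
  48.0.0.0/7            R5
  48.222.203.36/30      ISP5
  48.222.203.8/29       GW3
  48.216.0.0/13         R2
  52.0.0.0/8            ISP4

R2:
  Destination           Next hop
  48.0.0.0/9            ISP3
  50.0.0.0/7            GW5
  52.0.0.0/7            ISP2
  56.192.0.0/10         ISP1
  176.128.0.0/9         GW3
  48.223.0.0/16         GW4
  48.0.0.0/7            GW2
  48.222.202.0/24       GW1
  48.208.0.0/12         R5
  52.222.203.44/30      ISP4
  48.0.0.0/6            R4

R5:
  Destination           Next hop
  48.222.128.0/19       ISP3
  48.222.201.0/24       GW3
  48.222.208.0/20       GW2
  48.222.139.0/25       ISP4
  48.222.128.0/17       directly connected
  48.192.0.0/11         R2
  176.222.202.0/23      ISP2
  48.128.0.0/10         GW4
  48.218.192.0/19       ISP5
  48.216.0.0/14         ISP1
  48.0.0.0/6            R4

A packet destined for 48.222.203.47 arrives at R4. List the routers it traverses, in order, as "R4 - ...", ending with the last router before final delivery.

At R4: longest match for 48.222.203.47 is 48.216.0.0/13 -> R2
At R2: longest match for 48.222.203.47 is 48.208.0.0/12 -> R5
At R5: longest match for 48.222.203.47 is 48.222.128.0/17 -> directly connected

R4 - R2 - R5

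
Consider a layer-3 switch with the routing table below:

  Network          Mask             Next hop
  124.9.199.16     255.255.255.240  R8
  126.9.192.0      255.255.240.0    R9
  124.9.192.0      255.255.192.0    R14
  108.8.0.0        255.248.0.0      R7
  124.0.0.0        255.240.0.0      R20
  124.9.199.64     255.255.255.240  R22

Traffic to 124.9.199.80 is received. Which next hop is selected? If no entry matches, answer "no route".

Routes whose prefix contains 124.9.199.80:
  124.0.0.0/12 (124.0.0.0 - 124.15.255.255) -> R20
  124.9.192.0/18 (124.9.192.0 - 124.9.255.255) -> R14
More-specific entries that do NOT match:
  124.9.199.16/28 (124.9.199.16 - 124.9.199.31) does not contain 124.9.199.80
  124.9.199.64/28 (124.9.199.64 - 124.9.199.79) does not contain 124.9.199.80
  126.9.192.0/20 (126.9.192.0 - 126.9.207.255) does not contain 124.9.199.80
Longest matching prefix is /18 -> next hop R14.

R14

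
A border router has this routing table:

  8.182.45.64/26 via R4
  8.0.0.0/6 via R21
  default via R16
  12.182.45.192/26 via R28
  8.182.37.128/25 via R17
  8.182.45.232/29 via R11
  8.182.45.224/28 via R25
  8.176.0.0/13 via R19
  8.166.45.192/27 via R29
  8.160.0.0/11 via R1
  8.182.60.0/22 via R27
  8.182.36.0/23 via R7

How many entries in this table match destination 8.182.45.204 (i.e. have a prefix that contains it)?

4

Prefixes containing 8.182.45.204:
  0.0.0.0/0 (default, matches everything)
  8.0.0.0/6 (8.0.0.0 - 11.255.255.255)
  8.160.0.0/11 (8.160.0.0 - 8.191.255.255)
  8.176.0.0/13 (8.176.0.0 - 8.183.255.255)
Total matching entries: 4.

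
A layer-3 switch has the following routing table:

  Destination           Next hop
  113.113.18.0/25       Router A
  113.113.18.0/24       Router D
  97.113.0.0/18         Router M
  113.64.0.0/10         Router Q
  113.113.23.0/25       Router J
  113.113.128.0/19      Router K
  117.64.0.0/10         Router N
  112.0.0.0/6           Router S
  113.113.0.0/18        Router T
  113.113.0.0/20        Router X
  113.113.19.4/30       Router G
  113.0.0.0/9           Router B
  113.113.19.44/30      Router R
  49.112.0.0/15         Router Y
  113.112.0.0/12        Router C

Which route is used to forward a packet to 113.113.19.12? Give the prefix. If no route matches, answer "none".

113.113.0.0/18

Entries matching 113.113.19.12:
  112.0.0.0/6 (112.0.0.0 - 115.255.255.255)
  113.0.0.0/9 (113.0.0.0 - 113.127.255.255)
  113.64.0.0/10 (113.64.0.0 - 113.127.255.255)
  113.112.0.0/12 (113.112.0.0 - 113.127.255.255)
  113.113.0.0/18 (113.113.0.0 - 113.113.63.255)
Most specific is 113.113.0.0/18.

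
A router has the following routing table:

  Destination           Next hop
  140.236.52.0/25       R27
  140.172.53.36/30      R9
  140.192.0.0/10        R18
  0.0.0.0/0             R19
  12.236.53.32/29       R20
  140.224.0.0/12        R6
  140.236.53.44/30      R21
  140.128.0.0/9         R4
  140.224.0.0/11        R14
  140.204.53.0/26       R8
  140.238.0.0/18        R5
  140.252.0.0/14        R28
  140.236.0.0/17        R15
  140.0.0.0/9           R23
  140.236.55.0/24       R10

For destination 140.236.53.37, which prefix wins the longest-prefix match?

140.236.0.0/17

Entries matching 140.236.53.37:
  0.0.0.0/0 (default, matches everything)
  140.128.0.0/9 (140.128.0.0 - 140.255.255.255)
  140.192.0.0/10 (140.192.0.0 - 140.255.255.255)
  140.224.0.0/11 (140.224.0.0 - 140.255.255.255)
  140.224.0.0/12 (140.224.0.0 - 140.239.255.255)
  140.236.0.0/17 (140.236.0.0 - 140.236.127.255)
Most specific is 140.236.0.0/17.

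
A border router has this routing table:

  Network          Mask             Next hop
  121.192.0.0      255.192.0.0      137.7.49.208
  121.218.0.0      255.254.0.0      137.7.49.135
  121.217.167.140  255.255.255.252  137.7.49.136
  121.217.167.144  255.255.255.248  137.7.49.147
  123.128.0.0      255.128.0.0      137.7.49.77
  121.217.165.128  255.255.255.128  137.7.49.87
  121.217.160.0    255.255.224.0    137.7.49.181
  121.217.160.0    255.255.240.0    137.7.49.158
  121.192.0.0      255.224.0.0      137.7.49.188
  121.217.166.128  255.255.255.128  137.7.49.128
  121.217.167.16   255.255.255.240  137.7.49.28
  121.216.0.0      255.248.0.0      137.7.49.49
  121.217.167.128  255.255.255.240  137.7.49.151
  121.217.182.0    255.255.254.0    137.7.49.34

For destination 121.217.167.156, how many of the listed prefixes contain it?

Prefixes containing 121.217.167.156:
  121.192.0.0/10 (121.192.0.0 - 121.255.255.255)
  121.192.0.0/11 (121.192.0.0 - 121.223.255.255)
  121.216.0.0/13 (121.216.0.0 - 121.223.255.255)
  121.217.160.0/19 (121.217.160.0 - 121.217.191.255)
  121.217.160.0/20 (121.217.160.0 - 121.217.175.255)
Total matching entries: 5.

5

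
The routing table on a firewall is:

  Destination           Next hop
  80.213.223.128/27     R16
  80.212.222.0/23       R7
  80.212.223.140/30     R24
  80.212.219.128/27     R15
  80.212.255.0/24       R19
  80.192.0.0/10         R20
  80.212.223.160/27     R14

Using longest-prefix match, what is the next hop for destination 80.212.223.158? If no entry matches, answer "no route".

Routes whose prefix contains 80.212.223.158:
  80.192.0.0/10 (80.192.0.0 - 80.255.255.255) -> R20
  80.212.222.0/23 (80.212.222.0 - 80.212.223.255) -> R7
More-specific entries that do NOT match:
  80.212.223.140/30 (80.212.223.140 - 80.212.223.143) does not contain 80.212.223.158
  80.213.223.128/27 (80.213.223.128 - 80.213.223.159) does not contain 80.212.223.158
  80.212.219.128/27 (80.212.219.128 - 80.212.219.159) does not contain 80.212.223.158
  80.212.223.160/27 (80.212.223.160 - 80.212.223.191) does not contain 80.212.223.158
  80.212.255.0/24 (80.212.255.0 - 80.212.255.255) does not contain 80.212.223.158
Longest matching prefix is /23 -> next hop R7.

R7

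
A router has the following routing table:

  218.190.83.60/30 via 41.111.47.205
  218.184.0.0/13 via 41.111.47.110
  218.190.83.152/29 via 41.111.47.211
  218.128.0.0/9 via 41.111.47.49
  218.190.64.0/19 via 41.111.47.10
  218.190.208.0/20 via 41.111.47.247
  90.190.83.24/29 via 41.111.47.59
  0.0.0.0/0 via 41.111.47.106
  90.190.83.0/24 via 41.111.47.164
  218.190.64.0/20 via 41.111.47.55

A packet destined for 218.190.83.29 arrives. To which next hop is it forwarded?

41.111.47.10

Routes whose prefix contains 218.190.83.29:
  0.0.0.0/0 (default, matches everything) -> 41.111.47.106
  218.128.0.0/9 (218.128.0.0 - 218.255.255.255) -> 41.111.47.49
  218.184.0.0/13 (218.184.0.0 - 218.191.255.255) -> 41.111.47.110
  218.190.64.0/19 (218.190.64.0 - 218.190.95.255) -> 41.111.47.10
More-specific entries that do NOT match:
  218.190.83.60/30 (218.190.83.60 - 218.190.83.63) does not contain 218.190.83.29
  218.190.83.152/29 (218.190.83.152 - 218.190.83.159) does not contain 218.190.83.29
  90.190.83.24/29 (90.190.83.24 - 90.190.83.31) does not contain 218.190.83.29
  90.190.83.0/24 (90.190.83.0 - 90.190.83.255) does not contain 218.190.83.29
  218.190.208.0/20 (218.190.208.0 - 218.190.223.255) does not contain 218.190.83.29
  218.190.64.0/20 (218.190.64.0 - 218.190.79.255) does not contain 218.190.83.29
Longest matching prefix is /19 -> next hop 41.111.47.10.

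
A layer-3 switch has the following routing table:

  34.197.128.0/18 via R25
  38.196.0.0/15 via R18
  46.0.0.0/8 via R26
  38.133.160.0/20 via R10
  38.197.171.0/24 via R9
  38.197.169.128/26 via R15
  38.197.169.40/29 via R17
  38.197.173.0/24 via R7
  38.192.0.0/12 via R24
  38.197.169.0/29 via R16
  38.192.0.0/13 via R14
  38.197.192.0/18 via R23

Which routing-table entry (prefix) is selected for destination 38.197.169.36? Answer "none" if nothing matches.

38.196.0.0/15

Entries matching 38.197.169.36:
  38.192.0.0/12 (38.192.0.0 - 38.207.255.255)
  38.192.0.0/13 (38.192.0.0 - 38.199.255.255)
  38.196.0.0/15 (38.196.0.0 - 38.197.255.255)
Most specific is 38.196.0.0/15.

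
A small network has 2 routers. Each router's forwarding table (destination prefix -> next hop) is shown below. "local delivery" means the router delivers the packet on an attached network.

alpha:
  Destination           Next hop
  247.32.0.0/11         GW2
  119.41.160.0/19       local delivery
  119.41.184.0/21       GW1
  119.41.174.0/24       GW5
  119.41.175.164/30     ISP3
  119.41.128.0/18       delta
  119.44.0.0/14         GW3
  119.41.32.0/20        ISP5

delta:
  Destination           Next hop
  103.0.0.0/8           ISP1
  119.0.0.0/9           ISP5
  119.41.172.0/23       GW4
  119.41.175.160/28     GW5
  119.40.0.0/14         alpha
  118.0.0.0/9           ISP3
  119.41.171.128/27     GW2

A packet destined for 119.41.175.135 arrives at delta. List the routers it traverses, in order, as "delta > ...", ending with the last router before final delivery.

delta > alpha

At delta: longest match for 119.41.175.135 is 119.40.0.0/14 -> alpha
At alpha: longest match for 119.41.175.135 is 119.41.160.0/19 -> local delivery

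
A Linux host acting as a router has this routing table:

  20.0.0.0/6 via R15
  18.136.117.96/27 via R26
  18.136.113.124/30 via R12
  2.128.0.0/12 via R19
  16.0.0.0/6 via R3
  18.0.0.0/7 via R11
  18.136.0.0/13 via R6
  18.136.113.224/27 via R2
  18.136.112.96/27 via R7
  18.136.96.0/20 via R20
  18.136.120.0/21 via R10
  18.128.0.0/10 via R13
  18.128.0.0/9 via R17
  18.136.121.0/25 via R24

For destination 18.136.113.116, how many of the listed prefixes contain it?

5

Prefixes containing 18.136.113.116:
  16.0.0.0/6 (16.0.0.0 - 19.255.255.255)
  18.0.0.0/7 (18.0.0.0 - 19.255.255.255)
  18.128.0.0/9 (18.128.0.0 - 18.255.255.255)
  18.128.0.0/10 (18.128.0.0 - 18.191.255.255)
  18.136.0.0/13 (18.136.0.0 - 18.143.255.255)
Total matching entries: 5.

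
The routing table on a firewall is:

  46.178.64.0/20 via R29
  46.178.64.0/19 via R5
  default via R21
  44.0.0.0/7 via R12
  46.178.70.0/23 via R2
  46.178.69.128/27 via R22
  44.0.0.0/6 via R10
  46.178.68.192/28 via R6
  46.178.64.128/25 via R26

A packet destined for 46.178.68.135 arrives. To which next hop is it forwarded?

Routes whose prefix contains 46.178.68.135:
  0.0.0.0/0 (default, matches everything) -> R21
  44.0.0.0/6 (44.0.0.0 - 47.255.255.255) -> R10
  46.178.64.0/19 (46.178.64.0 - 46.178.95.255) -> R5
  46.178.64.0/20 (46.178.64.0 - 46.178.79.255) -> R29
More-specific entries that do NOT match:
  46.178.68.192/28 (46.178.68.192 - 46.178.68.207) does not contain 46.178.68.135
  46.178.69.128/27 (46.178.69.128 - 46.178.69.159) does not contain 46.178.68.135
  46.178.64.128/25 (46.178.64.128 - 46.178.64.255) does not contain 46.178.68.135
  46.178.70.0/23 (46.178.70.0 - 46.178.71.255) does not contain 46.178.68.135
Longest matching prefix is /20 -> next hop R29.

R29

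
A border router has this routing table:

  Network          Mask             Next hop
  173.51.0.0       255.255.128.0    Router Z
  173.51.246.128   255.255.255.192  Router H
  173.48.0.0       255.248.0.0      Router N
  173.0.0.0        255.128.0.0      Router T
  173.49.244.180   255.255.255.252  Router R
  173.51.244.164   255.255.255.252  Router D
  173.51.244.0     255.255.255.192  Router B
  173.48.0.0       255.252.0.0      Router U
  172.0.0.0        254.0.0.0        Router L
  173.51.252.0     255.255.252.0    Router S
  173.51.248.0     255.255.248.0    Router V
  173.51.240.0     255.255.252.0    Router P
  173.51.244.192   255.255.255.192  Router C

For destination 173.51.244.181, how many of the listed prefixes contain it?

Prefixes containing 173.51.244.181:
  172.0.0.0/7 (172.0.0.0 - 173.255.255.255)
  173.0.0.0/9 (173.0.0.0 - 173.127.255.255)
  173.48.0.0/13 (173.48.0.0 - 173.55.255.255)
  173.48.0.0/14 (173.48.0.0 - 173.51.255.255)
Total matching entries: 4.

4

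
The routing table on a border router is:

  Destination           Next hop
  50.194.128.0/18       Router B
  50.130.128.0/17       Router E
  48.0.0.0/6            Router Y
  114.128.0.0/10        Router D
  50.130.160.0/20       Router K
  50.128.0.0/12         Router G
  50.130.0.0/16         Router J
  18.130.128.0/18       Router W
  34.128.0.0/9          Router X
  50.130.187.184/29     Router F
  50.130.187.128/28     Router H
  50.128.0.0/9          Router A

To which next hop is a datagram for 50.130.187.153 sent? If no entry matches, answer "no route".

Routes whose prefix contains 50.130.187.153:
  48.0.0.0/6 (48.0.0.0 - 51.255.255.255) -> Router Y
  50.128.0.0/9 (50.128.0.0 - 50.255.255.255) -> Router A
  50.128.0.0/12 (50.128.0.0 - 50.143.255.255) -> Router G
  50.130.0.0/16 (50.130.0.0 - 50.130.255.255) -> Router J
  50.130.128.0/17 (50.130.128.0 - 50.130.255.255) -> Router E
More-specific entries that do NOT match:
  50.130.187.184/29 (50.130.187.184 - 50.130.187.191) does not contain 50.130.187.153
  50.130.187.128/28 (50.130.187.128 - 50.130.187.143) does not contain 50.130.187.153
  50.130.160.0/20 (50.130.160.0 - 50.130.175.255) does not contain 50.130.187.153
  50.194.128.0/18 (50.194.128.0 - 50.194.191.255) does not contain 50.130.187.153
  18.130.128.0/18 (18.130.128.0 - 18.130.191.255) does not contain 50.130.187.153
Longest matching prefix is /17 -> next hop Router E.

Router E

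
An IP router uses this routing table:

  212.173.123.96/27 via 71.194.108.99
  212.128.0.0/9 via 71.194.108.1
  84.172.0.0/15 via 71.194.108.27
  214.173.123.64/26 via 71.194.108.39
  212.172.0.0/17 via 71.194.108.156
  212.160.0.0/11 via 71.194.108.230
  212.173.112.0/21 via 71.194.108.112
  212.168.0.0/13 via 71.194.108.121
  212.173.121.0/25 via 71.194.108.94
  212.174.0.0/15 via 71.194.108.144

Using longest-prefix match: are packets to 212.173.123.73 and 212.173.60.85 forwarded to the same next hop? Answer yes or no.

212.173.123.73: longest match 212.168.0.0/13 -> 71.194.108.121
212.173.60.85: longest match 212.168.0.0/13 -> 71.194.108.121

yes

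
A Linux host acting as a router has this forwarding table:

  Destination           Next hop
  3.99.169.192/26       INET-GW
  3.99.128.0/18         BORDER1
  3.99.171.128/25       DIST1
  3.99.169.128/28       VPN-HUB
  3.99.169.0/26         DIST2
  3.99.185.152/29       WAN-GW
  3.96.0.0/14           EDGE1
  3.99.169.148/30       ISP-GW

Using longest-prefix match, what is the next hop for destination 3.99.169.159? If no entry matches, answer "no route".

Routes whose prefix contains 3.99.169.159:
  3.96.0.0/14 (3.96.0.0 - 3.99.255.255) -> EDGE1
  3.99.128.0/18 (3.99.128.0 - 3.99.191.255) -> BORDER1
More-specific entries that do NOT match:
  3.99.169.148/30 (3.99.169.148 - 3.99.169.151) does not contain 3.99.169.159
  3.99.185.152/29 (3.99.185.152 - 3.99.185.159) does not contain 3.99.169.159
  3.99.169.128/28 (3.99.169.128 - 3.99.169.143) does not contain 3.99.169.159
  3.99.169.192/26 (3.99.169.192 - 3.99.169.255) does not contain 3.99.169.159
  3.99.169.0/26 (3.99.169.0 - 3.99.169.63) does not contain 3.99.169.159
  3.99.171.128/25 (3.99.171.128 - 3.99.171.255) does not contain 3.99.169.159
Longest matching prefix is /18 -> next hop BORDER1.

BORDER1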